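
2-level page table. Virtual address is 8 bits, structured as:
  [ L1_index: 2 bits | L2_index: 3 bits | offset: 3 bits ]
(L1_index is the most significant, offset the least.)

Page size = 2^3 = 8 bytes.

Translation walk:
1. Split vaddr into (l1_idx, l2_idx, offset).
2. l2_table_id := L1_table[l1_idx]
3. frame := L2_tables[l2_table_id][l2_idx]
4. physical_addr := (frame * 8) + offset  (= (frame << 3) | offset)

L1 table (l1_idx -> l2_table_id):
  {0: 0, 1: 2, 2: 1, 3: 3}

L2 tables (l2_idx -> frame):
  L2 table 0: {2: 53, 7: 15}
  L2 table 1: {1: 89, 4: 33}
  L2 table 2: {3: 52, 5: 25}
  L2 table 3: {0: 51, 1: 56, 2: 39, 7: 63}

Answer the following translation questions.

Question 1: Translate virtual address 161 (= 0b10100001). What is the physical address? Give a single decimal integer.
vaddr = 161 = 0b10100001
Split: l1_idx=2, l2_idx=4, offset=1
L1[2] = 1
L2[1][4] = 33
paddr = 33 * 8 + 1 = 265

Answer: 265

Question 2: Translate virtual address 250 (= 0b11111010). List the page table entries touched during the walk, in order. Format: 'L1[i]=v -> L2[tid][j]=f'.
vaddr = 250 = 0b11111010
Split: l1_idx=3, l2_idx=7, offset=2

Answer: L1[3]=3 -> L2[3][7]=63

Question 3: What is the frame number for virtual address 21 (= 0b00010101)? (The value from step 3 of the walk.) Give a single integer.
vaddr = 21: l1_idx=0, l2_idx=2
L1[0] = 0; L2[0][2] = 53

Answer: 53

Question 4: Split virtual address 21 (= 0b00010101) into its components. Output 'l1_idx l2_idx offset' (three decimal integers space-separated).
Answer: 0 2 5

Derivation:
vaddr = 21 = 0b00010101
  top 2 bits -> l1_idx = 0
  next 3 bits -> l2_idx = 2
  bottom 3 bits -> offset = 5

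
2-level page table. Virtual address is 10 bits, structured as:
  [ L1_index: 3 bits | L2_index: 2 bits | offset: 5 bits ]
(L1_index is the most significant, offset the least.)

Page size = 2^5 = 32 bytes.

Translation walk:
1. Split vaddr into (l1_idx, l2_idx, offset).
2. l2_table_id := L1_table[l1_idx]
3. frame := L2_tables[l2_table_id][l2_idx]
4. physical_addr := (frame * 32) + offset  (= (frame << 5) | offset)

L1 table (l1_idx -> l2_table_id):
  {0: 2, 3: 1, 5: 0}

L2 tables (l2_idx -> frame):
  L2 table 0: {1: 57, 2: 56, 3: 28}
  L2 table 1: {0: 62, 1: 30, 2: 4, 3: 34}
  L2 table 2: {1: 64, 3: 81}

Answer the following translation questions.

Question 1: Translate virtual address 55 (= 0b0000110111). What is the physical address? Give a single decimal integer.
vaddr = 55 = 0b0000110111
Split: l1_idx=0, l2_idx=1, offset=23
L1[0] = 2
L2[2][1] = 64
paddr = 64 * 32 + 23 = 2071

Answer: 2071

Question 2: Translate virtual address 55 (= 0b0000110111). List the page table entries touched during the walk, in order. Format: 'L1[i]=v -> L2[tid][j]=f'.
Answer: L1[0]=2 -> L2[2][1]=64

Derivation:
vaddr = 55 = 0b0000110111
Split: l1_idx=0, l2_idx=1, offset=23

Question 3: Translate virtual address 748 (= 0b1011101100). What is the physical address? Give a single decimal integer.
Answer: 908

Derivation:
vaddr = 748 = 0b1011101100
Split: l1_idx=5, l2_idx=3, offset=12
L1[5] = 0
L2[0][3] = 28
paddr = 28 * 32 + 12 = 908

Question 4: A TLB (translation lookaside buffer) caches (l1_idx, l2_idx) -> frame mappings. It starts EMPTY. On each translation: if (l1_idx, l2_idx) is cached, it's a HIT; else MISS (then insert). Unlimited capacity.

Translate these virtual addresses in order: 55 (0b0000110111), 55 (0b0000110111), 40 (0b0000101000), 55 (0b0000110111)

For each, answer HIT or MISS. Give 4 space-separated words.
vaddr=55: (0,1) not in TLB -> MISS, insert
vaddr=55: (0,1) in TLB -> HIT
vaddr=40: (0,1) in TLB -> HIT
vaddr=55: (0,1) in TLB -> HIT

Answer: MISS HIT HIT HIT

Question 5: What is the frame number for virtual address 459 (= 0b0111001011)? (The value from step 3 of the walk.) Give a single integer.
Answer: 4

Derivation:
vaddr = 459: l1_idx=3, l2_idx=2
L1[3] = 1; L2[1][2] = 4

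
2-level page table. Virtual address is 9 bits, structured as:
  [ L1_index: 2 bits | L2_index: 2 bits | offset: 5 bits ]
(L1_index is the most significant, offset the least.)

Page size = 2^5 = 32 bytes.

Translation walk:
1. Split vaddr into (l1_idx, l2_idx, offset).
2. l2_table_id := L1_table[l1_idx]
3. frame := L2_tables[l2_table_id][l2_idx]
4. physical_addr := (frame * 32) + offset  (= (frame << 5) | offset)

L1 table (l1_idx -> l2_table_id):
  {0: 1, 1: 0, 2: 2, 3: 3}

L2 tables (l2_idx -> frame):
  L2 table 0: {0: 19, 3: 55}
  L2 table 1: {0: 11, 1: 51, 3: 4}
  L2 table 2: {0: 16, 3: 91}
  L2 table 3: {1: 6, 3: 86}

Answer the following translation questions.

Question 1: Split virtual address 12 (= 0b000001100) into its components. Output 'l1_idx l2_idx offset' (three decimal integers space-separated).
vaddr = 12 = 0b000001100
  top 2 bits -> l1_idx = 0
  next 2 bits -> l2_idx = 0
  bottom 5 bits -> offset = 12

Answer: 0 0 12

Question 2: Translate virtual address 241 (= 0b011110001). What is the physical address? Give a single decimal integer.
vaddr = 241 = 0b011110001
Split: l1_idx=1, l2_idx=3, offset=17
L1[1] = 0
L2[0][3] = 55
paddr = 55 * 32 + 17 = 1777

Answer: 1777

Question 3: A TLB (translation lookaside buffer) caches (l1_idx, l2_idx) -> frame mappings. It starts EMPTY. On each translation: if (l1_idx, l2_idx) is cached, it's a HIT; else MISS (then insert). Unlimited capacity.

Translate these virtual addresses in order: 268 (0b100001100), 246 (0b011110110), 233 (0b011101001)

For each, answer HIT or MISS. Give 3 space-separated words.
Answer: MISS MISS HIT

Derivation:
vaddr=268: (2,0) not in TLB -> MISS, insert
vaddr=246: (1,3) not in TLB -> MISS, insert
vaddr=233: (1,3) in TLB -> HIT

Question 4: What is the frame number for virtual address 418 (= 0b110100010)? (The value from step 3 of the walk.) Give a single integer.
Answer: 6

Derivation:
vaddr = 418: l1_idx=3, l2_idx=1
L1[3] = 3; L2[3][1] = 6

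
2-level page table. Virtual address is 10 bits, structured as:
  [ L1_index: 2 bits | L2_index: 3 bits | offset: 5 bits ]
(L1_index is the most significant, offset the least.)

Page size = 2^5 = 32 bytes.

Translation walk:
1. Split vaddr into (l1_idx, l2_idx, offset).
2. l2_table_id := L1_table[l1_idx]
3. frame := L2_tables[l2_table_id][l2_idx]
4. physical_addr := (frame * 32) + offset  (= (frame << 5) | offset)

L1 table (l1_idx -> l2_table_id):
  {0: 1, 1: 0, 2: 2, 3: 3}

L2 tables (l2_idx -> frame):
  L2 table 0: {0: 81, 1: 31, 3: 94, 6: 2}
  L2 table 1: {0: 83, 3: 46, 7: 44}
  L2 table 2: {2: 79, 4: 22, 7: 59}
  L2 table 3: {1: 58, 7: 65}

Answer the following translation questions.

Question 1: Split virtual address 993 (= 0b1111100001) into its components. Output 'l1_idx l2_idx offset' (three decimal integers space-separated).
Answer: 3 7 1

Derivation:
vaddr = 993 = 0b1111100001
  top 2 bits -> l1_idx = 3
  next 3 bits -> l2_idx = 7
  bottom 5 bits -> offset = 1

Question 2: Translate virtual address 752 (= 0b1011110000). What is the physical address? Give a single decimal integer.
Answer: 1904

Derivation:
vaddr = 752 = 0b1011110000
Split: l1_idx=2, l2_idx=7, offset=16
L1[2] = 2
L2[2][7] = 59
paddr = 59 * 32 + 16 = 1904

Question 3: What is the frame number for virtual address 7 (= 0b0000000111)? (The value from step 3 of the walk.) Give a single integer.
Answer: 83

Derivation:
vaddr = 7: l1_idx=0, l2_idx=0
L1[0] = 1; L2[1][0] = 83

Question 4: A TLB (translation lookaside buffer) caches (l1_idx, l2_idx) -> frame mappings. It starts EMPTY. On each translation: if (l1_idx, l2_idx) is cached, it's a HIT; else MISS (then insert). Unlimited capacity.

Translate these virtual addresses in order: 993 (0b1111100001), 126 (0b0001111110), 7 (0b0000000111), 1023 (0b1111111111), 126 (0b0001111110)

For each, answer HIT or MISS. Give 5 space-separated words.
vaddr=993: (3,7) not in TLB -> MISS, insert
vaddr=126: (0,3) not in TLB -> MISS, insert
vaddr=7: (0,0) not in TLB -> MISS, insert
vaddr=1023: (3,7) in TLB -> HIT
vaddr=126: (0,3) in TLB -> HIT

Answer: MISS MISS MISS HIT HIT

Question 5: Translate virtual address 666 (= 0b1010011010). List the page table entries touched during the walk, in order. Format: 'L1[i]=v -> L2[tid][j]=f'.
vaddr = 666 = 0b1010011010
Split: l1_idx=2, l2_idx=4, offset=26

Answer: L1[2]=2 -> L2[2][4]=22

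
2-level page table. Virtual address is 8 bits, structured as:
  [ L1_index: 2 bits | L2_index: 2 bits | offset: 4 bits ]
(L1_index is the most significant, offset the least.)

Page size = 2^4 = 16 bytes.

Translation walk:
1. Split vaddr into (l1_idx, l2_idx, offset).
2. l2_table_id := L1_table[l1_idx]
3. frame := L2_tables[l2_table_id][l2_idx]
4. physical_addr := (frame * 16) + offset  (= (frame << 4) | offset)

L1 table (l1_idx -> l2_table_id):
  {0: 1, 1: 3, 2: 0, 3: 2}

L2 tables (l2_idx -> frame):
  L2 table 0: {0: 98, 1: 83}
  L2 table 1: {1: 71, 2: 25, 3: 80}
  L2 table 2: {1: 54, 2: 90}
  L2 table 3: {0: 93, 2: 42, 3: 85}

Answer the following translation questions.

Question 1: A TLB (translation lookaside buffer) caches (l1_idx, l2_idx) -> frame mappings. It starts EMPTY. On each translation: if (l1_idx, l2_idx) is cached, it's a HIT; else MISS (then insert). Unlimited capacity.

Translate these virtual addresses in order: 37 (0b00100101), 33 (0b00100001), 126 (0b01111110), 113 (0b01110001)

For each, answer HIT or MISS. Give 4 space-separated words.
vaddr=37: (0,2) not in TLB -> MISS, insert
vaddr=33: (0,2) in TLB -> HIT
vaddr=126: (1,3) not in TLB -> MISS, insert
vaddr=113: (1,3) in TLB -> HIT

Answer: MISS HIT MISS HIT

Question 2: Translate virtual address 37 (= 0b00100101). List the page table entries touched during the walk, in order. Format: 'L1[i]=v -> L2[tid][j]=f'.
vaddr = 37 = 0b00100101
Split: l1_idx=0, l2_idx=2, offset=5

Answer: L1[0]=1 -> L2[1][2]=25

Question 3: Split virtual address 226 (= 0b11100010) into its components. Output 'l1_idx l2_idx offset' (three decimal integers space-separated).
Answer: 3 2 2

Derivation:
vaddr = 226 = 0b11100010
  top 2 bits -> l1_idx = 3
  next 2 bits -> l2_idx = 2
  bottom 4 bits -> offset = 2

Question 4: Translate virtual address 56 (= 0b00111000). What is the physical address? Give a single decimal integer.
Answer: 1288

Derivation:
vaddr = 56 = 0b00111000
Split: l1_idx=0, l2_idx=3, offset=8
L1[0] = 1
L2[1][3] = 80
paddr = 80 * 16 + 8 = 1288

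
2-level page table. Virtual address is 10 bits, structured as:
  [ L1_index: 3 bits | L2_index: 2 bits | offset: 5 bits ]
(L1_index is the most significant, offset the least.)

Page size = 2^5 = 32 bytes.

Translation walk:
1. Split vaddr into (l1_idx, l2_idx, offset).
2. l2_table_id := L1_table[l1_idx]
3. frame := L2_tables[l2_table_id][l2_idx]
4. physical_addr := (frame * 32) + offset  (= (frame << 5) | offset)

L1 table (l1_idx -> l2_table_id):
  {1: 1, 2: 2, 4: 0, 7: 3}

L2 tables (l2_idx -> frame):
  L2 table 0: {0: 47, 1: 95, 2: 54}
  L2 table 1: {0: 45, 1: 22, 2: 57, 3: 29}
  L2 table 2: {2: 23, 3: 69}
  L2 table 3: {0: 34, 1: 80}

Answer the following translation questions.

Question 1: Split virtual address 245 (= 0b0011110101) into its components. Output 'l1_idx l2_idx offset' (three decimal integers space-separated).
vaddr = 245 = 0b0011110101
  top 3 bits -> l1_idx = 1
  next 2 bits -> l2_idx = 3
  bottom 5 bits -> offset = 21

Answer: 1 3 21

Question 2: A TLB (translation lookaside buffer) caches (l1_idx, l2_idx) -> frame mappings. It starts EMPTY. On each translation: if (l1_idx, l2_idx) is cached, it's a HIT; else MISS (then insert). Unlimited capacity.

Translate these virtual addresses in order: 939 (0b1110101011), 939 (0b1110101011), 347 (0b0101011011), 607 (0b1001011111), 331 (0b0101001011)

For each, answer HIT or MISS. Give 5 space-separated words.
Answer: MISS HIT MISS MISS HIT

Derivation:
vaddr=939: (7,1) not in TLB -> MISS, insert
vaddr=939: (7,1) in TLB -> HIT
vaddr=347: (2,2) not in TLB -> MISS, insert
vaddr=607: (4,2) not in TLB -> MISS, insert
vaddr=331: (2,2) in TLB -> HIT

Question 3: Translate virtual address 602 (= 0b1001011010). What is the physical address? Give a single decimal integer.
Answer: 1754

Derivation:
vaddr = 602 = 0b1001011010
Split: l1_idx=4, l2_idx=2, offset=26
L1[4] = 0
L2[0][2] = 54
paddr = 54 * 32 + 26 = 1754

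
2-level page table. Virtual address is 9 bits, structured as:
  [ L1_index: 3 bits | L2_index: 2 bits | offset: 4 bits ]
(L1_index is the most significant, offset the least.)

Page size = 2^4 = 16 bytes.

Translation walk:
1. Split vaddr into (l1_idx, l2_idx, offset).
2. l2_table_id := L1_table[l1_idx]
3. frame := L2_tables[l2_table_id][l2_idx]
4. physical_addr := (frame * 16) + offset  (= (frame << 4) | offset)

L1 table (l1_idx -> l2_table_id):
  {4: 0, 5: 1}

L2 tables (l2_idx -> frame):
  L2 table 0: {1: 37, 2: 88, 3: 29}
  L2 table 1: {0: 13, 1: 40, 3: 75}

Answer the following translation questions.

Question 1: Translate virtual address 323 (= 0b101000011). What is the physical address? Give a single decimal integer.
Answer: 211

Derivation:
vaddr = 323 = 0b101000011
Split: l1_idx=5, l2_idx=0, offset=3
L1[5] = 1
L2[1][0] = 13
paddr = 13 * 16 + 3 = 211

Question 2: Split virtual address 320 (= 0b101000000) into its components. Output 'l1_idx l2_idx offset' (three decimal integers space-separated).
vaddr = 320 = 0b101000000
  top 3 bits -> l1_idx = 5
  next 2 bits -> l2_idx = 0
  bottom 4 bits -> offset = 0

Answer: 5 0 0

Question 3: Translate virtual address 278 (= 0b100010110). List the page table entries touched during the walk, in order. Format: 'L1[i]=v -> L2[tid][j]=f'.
Answer: L1[4]=0 -> L2[0][1]=37

Derivation:
vaddr = 278 = 0b100010110
Split: l1_idx=4, l2_idx=1, offset=6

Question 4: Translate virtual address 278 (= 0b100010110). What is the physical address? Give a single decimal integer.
Answer: 598

Derivation:
vaddr = 278 = 0b100010110
Split: l1_idx=4, l2_idx=1, offset=6
L1[4] = 0
L2[0][1] = 37
paddr = 37 * 16 + 6 = 598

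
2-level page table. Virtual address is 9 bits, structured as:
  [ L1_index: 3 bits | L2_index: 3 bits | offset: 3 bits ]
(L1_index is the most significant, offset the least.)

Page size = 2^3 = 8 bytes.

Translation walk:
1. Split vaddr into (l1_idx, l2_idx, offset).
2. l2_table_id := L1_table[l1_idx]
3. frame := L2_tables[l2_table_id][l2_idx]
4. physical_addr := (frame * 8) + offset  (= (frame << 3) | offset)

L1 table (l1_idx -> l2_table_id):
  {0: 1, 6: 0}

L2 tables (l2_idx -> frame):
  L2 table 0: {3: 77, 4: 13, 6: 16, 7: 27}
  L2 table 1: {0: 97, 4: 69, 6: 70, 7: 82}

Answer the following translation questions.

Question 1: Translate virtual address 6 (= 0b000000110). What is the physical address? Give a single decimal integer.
Answer: 782

Derivation:
vaddr = 6 = 0b000000110
Split: l1_idx=0, l2_idx=0, offset=6
L1[0] = 1
L2[1][0] = 97
paddr = 97 * 8 + 6 = 782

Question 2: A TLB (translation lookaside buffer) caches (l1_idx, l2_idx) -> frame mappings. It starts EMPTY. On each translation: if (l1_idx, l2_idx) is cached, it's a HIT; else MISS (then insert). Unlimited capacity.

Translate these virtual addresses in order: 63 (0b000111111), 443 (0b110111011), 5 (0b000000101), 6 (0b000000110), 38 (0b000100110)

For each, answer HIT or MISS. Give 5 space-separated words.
vaddr=63: (0,7) not in TLB -> MISS, insert
vaddr=443: (6,7) not in TLB -> MISS, insert
vaddr=5: (0,0) not in TLB -> MISS, insert
vaddr=6: (0,0) in TLB -> HIT
vaddr=38: (0,4) not in TLB -> MISS, insert

Answer: MISS MISS MISS HIT MISS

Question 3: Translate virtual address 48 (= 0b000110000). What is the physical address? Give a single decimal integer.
vaddr = 48 = 0b000110000
Split: l1_idx=0, l2_idx=6, offset=0
L1[0] = 1
L2[1][6] = 70
paddr = 70 * 8 + 0 = 560

Answer: 560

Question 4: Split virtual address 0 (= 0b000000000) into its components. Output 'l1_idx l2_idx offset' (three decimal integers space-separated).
vaddr = 0 = 0b000000000
  top 3 bits -> l1_idx = 0
  next 3 bits -> l2_idx = 0
  bottom 3 bits -> offset = 0

Answer: 0 0 0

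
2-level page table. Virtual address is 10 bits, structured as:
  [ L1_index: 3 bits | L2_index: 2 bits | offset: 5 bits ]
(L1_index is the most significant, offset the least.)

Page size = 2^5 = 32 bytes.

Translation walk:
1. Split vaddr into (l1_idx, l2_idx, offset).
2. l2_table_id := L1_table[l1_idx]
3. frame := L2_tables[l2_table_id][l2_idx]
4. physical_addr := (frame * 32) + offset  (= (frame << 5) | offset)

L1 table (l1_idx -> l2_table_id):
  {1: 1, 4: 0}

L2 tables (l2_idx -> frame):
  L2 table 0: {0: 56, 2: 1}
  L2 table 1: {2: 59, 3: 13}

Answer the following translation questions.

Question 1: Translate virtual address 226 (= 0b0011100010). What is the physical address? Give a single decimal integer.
Answer: 418

Derivation:
vaddr = 226 = 0b0011100010
Split: l1_idx=1, l2_idx=3, offset=2
L1[1] = 1
L2[1][3] = 13
paddr = 13 * 32 + 2 = 418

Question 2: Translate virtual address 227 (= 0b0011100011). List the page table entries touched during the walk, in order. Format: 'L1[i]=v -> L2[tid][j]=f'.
vaddr = 227 = 0b0011100011
Split: l1_idx=1, l2_idx=3, offset=3

Answer: L1[1]=1 -> L2[1][3]=13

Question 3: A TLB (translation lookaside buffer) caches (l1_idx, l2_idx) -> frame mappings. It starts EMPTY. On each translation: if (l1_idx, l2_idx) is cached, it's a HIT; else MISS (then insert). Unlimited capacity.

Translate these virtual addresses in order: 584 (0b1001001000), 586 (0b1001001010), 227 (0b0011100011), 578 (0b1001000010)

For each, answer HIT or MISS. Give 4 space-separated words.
Answer: MISS HIT MISS HIT

Derivation:
vaddr=584: (4,2) not in TLB -> MISS, insert
vaddr=586: (4,2) in TLB -> HIT
vaddr=227: (1,3) not in TLB -> MISS, insert
vaddr=578: (4,2) in TLB -> HIT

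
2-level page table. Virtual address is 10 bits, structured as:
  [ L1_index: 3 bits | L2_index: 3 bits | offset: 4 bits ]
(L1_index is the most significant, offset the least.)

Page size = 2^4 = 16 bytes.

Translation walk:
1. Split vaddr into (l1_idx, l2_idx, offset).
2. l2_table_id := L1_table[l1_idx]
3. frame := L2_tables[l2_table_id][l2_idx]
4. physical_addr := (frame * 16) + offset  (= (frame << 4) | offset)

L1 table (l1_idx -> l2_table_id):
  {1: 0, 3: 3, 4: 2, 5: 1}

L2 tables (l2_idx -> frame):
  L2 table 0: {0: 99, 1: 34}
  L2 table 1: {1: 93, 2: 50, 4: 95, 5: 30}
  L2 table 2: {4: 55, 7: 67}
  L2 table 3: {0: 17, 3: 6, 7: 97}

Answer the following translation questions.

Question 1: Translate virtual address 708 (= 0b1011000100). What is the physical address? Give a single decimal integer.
Answer: 1524

Derivation:
vaddr = 708 = 0b1011000100
Split: l1_idx=5, l2_idx=4, offset=4
L1[5] = 1
L2[1][4] = 95
paddr = 95 * 16 + 4 = 1524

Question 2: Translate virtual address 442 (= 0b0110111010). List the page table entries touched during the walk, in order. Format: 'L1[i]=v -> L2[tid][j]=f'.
vaddr = 442 = 0b0110111010
Split: l1_idx=3, l2_idx=3, offset=10

Answer: L1[3]=3 -> L2[3][3]=6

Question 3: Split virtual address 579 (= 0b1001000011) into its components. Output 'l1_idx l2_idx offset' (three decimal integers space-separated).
Answer: 4 4 3

Derivation:
vaddr = 579 = 0b1001000011
  top 3 bits -> l1_idx = 4
  next 3 bits -> l2_idx = 4
  bottom 4 bits -> offset = 3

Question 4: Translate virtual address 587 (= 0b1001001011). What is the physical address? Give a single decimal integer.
Answer: 891

Derivation:
vaddr = 587 = 0b1001001011
Split: l1_idx=4, l2_idx=4, offset=11
L1[4] = 2
L2[2][4] = 55
paddr = 55 * 16 + 11 = 891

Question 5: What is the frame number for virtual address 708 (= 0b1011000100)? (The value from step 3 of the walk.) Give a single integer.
Answer: 95

Derivation:
vaddr = 708: l1_idx=5, l2_idx=4
L1[5] = 1; L2[1][4] = 95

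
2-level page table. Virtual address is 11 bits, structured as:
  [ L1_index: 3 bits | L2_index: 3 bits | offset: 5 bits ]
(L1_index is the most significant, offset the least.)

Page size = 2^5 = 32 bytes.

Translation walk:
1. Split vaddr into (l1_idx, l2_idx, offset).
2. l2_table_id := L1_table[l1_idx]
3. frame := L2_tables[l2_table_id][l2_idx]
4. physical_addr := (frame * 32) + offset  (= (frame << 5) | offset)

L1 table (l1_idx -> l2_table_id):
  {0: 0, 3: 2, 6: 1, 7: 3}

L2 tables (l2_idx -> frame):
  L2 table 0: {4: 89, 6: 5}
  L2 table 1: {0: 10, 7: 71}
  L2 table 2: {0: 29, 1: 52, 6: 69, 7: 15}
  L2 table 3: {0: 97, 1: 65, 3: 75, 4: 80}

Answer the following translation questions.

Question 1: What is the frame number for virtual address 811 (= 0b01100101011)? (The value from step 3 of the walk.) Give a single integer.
vaddr = 811: l1_idx=3, l2_idx=1
L1[3] = 2; L2[2][1] = 52

Answer: 52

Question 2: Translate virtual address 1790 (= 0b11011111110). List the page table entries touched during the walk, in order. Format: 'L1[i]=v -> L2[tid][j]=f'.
Answer: L1[6]=1 -> L2[1][7]=71

Derivation:
vaddr = 1790 = 0b11011111110
Split: l1_idx=6, l2_idx=7, offset=30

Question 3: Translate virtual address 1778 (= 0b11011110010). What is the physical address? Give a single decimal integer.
vaddr = 1778 = 0b11011110010
Split: l1_idx=6, l2_idx=7, offset=18
L1[6] = 1
L2[1][7] = 71
paddr = 71 * 32 + 18 = 2290

Answer: 2290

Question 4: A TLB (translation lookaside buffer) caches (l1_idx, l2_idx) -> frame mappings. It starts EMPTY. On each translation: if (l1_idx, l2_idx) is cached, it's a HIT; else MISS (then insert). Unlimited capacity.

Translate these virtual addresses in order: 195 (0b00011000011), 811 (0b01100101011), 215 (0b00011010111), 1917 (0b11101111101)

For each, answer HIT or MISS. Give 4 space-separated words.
vaddr=195: (0,6) not in TLB -> MISS, insert
vaddr=811: (3,1) not in TLB -> MISS, insert
vaddr=215: (0,6) in TLB -> HIT
vaddr=1917: (7,3) not in TLB -> MISS, insert

Answer: MISS MISS HIT MISS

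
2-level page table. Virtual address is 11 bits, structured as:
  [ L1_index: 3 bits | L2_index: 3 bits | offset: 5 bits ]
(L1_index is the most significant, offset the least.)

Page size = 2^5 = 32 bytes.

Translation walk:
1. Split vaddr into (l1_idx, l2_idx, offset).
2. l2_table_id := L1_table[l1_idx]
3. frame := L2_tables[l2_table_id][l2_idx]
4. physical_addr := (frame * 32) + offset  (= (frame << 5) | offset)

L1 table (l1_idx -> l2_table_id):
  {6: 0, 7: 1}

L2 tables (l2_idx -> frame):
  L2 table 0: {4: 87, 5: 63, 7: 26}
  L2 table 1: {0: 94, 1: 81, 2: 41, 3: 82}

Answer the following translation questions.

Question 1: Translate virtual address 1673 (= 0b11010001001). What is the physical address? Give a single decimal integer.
vaddr = 1673 = 0b11010001001
Split: l1_idx=6, l2_idx=4, offset=9
L1[6] = 0
L2[0][4] = 87
paddr = 87 * 32 + 9 = 2793

Answer: 2793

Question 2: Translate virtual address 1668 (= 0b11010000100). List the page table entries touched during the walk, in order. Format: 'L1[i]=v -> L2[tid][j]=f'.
Answer: L1[6]=0 -> L2[0][4]=87

Derivation:
vaddr = 1668 = 0b11010000100
Split: l1_idx=6, l2_idx=4, offset=4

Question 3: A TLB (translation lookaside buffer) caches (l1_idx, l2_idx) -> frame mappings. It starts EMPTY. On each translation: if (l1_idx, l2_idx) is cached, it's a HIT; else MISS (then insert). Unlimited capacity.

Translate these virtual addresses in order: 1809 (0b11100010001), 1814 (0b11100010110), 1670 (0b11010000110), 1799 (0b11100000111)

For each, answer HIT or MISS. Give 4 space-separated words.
Answer: MISS HIT MISS HIT

Derivation:
vaddr=1809: (7,0) not in TLB -> MISS, insert
vaddr=1814: (7,0) in TLB -> HIT
vaddr=1670: (6,4) not in TLB -> MISS, insert
vaddr=1799: (7,0) in TLB -> HIT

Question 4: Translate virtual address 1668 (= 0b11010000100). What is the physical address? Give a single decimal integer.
vaddr = 1668 = 0b11010000100
Split: l1_idx=6, l2_idx=4, offset=4
L1[6] = 0
L2[0][4] = 87
paddr = 87 * 32 + 4 = 2788

Answer: 2788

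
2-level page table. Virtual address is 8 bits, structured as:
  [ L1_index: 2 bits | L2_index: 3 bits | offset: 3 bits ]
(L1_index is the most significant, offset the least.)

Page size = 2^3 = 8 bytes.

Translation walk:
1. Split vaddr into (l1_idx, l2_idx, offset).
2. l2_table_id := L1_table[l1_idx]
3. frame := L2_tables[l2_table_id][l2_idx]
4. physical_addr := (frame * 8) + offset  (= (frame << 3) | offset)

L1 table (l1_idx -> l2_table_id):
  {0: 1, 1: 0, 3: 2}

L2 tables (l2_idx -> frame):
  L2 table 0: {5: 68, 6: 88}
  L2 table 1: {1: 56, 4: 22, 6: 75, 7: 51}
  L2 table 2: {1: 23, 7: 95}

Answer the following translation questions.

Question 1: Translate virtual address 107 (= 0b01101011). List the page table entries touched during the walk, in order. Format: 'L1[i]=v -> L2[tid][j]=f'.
Answer: L1[1]=0 -> L2[0][5]=68

Derivation:
vaddr = 107 = 0b01101011
Split: l1_idx=1, l2_idx=5, offset=3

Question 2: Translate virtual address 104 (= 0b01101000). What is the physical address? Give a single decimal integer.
Answer: 544

Derivation:
vaddr = 104 = 0b01101000
Split: l1_idx=1, l2_idx=5, offset=0
L1[1] = 0
L2[0][5] = 68
paddr = 68 * 8 + 0 = 544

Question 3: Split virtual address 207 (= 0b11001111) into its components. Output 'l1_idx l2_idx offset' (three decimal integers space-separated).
vaddr = 207 = 0b11001111
  top 2 bits -> l1_idx = 3
  next 3 bits -> l2_idx = 1
  bottom 3 bits -> offset = 7

Answer: 3 1 7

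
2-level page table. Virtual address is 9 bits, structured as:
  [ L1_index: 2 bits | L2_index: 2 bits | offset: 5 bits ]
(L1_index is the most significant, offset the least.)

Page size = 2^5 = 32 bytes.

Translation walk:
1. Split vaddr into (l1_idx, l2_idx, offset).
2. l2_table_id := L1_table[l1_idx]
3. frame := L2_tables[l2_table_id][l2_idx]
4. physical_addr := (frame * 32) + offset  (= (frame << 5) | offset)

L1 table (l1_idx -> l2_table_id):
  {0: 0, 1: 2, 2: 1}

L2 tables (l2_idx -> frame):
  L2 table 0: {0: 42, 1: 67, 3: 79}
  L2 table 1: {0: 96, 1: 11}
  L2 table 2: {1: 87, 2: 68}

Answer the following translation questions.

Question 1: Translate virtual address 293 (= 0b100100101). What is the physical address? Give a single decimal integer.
Answer: 357

Derivation:
vaddr = 293 = 0b100100101
Split: l1_idx=2, l2_idx=1, offset=5
L1[2] = 1
L2[1][1] = 11
paddr = 11 * 32 + 5 = 357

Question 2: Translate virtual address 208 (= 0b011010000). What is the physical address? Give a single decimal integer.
vaddr = 208 = 0b011010000
Split: l1_idx=1, l2_idx=2, offset=16
L1[1] = 2
L2[2][2] = 68
paddr = 68 * 32 + 16 = 2192

Answer: 2192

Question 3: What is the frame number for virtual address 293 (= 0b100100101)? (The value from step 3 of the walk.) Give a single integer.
Answer: 11

Derivation:
vaddr = 293: l1_idx=2, l2_idx=1
L1[2] = 1; L2[1][1] = 11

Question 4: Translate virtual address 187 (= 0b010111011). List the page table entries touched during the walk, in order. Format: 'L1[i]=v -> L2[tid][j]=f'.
vaddr = 187 = 0b010111011
Split: l1_idx=1, l2_idx=1, offset=27

Answer: L1[1]=2 -> L2[2][1]=87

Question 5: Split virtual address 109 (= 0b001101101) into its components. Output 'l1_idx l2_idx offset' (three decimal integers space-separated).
Answer: 0 3 13

Derivation:
vaddr = 109 = 0b001101101
  top 2 bits -> l1_idx = 0
  next 2 bits -> l2_idx = 3
  bottom 5 bits -> offset = 13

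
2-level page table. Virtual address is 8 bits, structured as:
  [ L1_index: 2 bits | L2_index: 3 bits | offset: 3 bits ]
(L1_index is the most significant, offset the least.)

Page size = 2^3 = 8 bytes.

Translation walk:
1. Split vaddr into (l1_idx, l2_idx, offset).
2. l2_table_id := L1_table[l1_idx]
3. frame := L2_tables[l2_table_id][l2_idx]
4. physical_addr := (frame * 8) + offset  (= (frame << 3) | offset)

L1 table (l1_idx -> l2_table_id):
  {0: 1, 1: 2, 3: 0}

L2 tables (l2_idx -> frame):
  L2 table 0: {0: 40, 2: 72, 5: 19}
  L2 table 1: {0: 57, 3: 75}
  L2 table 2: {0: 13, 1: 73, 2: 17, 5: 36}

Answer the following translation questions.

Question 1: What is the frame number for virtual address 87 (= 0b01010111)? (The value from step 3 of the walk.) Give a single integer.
vaddr = 87: l1_idx=1, l2_idx=2
L1[1] = 2; L2[2][2] = 17

Answer: 17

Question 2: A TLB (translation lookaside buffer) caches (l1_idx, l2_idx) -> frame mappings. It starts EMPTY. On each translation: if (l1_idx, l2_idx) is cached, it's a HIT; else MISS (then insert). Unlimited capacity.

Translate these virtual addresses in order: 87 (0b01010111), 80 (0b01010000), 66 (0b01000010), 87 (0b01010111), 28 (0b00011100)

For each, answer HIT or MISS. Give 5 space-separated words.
vaddr=87: (1,2) not in TLB -> MISS, insert
vaddr=80: (1,2) in TLB -> HIT
vaddr=66: (1,0) not in TLB -> MISS, insert
vaddr=87: (1,2) in TLB -> HIT
vaddr=28: (0,3) not in TLB -> MISS, insert

Answer: MISS HIT MISS HIT MISS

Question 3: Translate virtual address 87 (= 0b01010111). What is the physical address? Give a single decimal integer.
vaddr = 87 = 0b01010111
Split: l1_idx=1, l2_idx=2, offset=7
L1[1] = 2
L2[2][2] = 17
paddr = 17 * 8 + 7 = 143

Answer: 143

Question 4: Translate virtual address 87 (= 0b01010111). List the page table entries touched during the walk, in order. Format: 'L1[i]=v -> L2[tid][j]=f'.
Answer: L1[1]=2 -> L2[2][2]=17

Derivation:
vaddr = 87 = 0b01010111
Split: l1_idx=1, l2_idx=2, offset=7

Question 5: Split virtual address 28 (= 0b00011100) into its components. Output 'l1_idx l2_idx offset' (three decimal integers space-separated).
vaddr = 28 = 0b00011100
  top 2 bits -> l1_idx = 0
  next 3 bits -> l2_idx = 3
  bottom 3 bits -> offset = 4

Answer: 0 3 4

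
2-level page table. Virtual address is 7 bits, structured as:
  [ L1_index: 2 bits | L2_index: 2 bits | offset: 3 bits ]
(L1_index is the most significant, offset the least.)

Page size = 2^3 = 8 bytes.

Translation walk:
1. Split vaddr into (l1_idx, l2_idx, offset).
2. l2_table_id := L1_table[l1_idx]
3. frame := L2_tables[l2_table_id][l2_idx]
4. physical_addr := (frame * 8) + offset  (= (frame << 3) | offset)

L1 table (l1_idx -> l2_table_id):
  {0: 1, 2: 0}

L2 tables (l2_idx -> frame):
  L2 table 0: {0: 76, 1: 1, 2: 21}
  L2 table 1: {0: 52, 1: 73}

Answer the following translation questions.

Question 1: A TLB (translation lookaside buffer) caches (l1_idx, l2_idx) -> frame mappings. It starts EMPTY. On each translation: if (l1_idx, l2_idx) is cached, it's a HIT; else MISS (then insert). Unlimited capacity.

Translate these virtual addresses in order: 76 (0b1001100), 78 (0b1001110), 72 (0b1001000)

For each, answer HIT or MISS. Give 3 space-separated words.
vaddr=76: (2,1) not in TLB -> MISS, insert
vaddr=78: (2,1) in TLB -> HIT
vaddr=72: (2,1) in TLB -> HIT

Answer: MISS HIT HIT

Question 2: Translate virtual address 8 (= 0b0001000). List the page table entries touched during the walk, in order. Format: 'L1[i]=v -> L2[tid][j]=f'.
vaddr = 8 = 0b0001000
Split: l1_idx=0, l2_idx=1, offset=0

Answer: L1[0]=1 -> L2[1][1]=73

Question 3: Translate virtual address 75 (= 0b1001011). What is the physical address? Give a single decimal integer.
Answer: 11

Derivation:
vaddr = 75 = 0b1001011
Split: l1_idx=2, l2_idx=1, offset=3
L1[2] = 0
L2[0][1] = 1
paddr = 1 * 8 + 3 = 11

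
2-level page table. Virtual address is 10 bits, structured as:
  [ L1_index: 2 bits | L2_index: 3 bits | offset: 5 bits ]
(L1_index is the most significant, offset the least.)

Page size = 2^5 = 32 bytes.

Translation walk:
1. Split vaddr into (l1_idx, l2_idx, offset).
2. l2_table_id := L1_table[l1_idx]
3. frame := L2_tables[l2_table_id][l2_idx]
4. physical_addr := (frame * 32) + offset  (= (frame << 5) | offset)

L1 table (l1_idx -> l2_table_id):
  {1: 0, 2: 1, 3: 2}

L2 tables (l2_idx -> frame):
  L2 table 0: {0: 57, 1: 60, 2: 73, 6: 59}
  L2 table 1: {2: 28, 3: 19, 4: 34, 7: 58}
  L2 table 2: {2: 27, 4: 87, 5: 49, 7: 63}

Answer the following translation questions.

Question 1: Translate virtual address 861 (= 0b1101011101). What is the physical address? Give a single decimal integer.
vaddr = 861 = 0b1101011101
Split: l1_idx=3, l2_idx=2, offset=29
L1[3] = 2
L2[2][2] = 27
paddr = 27 * 32 + 29 = 893

Answer: 893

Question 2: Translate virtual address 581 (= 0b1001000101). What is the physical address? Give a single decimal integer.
vaddr = 581 = 0b1001000101
Split: l1_idx=2, l2_idx=2, offset=5
L1[2] = 1
L2[1][2] = 28
paddr = 28 * 32 + 5 = 901

Answer: 901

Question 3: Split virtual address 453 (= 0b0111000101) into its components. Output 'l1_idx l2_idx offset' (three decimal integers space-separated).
vaddr = 453 = 0b0111000101
  top 2 bits -> l1_idx = 1
  next 3 bits -> l2_idx = 6
  bottom 5 bits -> offset = 5

Answer: 1 6 5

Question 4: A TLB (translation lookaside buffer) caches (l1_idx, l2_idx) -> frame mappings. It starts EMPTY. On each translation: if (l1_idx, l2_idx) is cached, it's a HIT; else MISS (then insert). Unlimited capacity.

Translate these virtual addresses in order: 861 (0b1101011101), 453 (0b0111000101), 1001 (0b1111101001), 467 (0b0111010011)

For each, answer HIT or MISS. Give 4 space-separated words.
Answer: MISS MISS MISS HIT

Derivation:
vaddr=861: (3,2) not in TLB -> MISS, insert
vaddr=453: (1,6) not in TLB -> MISS, insert
vaddr=1001: (3,7) not in TLB -> MISS, insert
vaddr=467: (1,6) in TLB -> HIT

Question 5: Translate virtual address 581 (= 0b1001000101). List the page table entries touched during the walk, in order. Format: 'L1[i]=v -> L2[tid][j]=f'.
vaddr = 581 = 0b1001000101
Split: l1_idx=2, l2_idx=2, offset=5

Answer: L1[2]=1 -> L2[1][2]=28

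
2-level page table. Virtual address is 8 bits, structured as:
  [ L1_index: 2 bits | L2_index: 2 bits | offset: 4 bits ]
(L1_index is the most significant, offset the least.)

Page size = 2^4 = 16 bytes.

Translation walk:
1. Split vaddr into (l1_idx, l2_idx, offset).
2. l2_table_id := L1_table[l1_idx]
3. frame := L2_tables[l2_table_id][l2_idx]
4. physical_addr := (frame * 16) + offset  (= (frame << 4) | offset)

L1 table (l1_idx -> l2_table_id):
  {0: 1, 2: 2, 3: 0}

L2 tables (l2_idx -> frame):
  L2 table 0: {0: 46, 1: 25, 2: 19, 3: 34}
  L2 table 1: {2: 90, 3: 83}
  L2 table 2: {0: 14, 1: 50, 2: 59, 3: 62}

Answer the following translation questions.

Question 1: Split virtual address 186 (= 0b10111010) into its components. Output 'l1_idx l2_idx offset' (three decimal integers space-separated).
Answer: 2 3 10

Derivation:
vaddr = 186 = 0b10111010
  top 2 bits -> l1_idx = 2
  next 2 bits -> l2_idx = 3
  bottom 4 bits -> offset = 10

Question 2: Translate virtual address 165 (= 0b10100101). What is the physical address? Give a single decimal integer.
Answer: 949

Derivation:
vaddr = 165 = 0b10100101
Split: l1_idx=2, l2_idx=2, offset=5
L1[2] = 2
L2[2][2] = 59
paddr = 59 * 16 + 5 = 949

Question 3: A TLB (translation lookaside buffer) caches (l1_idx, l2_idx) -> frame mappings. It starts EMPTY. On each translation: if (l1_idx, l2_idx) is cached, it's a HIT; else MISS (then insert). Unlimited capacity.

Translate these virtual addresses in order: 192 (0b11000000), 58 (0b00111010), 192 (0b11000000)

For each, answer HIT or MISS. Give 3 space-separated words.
Answer: MISS MISS HIT

Derivation:
vaddr=192: (3,0) not in TLB -> MISS, insert
vaddr=58: (0,3) not in TLB -> MISS, insert
vaddr=192: (3,0) in TLB -> HIT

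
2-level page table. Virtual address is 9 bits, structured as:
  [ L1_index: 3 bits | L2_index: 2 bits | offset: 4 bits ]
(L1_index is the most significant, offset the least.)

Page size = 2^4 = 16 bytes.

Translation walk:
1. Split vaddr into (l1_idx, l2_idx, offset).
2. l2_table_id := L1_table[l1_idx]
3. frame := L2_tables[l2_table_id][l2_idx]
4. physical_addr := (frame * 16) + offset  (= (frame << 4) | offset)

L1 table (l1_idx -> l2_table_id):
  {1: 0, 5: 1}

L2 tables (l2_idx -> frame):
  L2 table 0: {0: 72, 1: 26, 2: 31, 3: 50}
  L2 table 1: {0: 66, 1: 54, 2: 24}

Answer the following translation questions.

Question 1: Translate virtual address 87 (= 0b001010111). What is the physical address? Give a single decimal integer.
Answer: 423

Derivation:
vaddr = 87 = 0b001010111
Split: l1_idx=1, l2_idx=1, offset=7
L1[1] = 0
L2[0][1] = 26
paddr = 26 * 16 + 7 = 423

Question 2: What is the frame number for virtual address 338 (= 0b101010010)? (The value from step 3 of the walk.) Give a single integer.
Answer: 54

Derivation:
vaddr = 338: l1_idx=5, l2_idx=1
L1[5] = 1; L2[1][1] = 54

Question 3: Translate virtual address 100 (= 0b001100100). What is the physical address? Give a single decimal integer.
vaddr = 100 = 0b001100100
Split: l1_idx=1, l2_idx=2, offset=4
L1[1] = 0
L2[0][2] = 31
paddr = 31 * 16 + 4 = 500

Answer: 500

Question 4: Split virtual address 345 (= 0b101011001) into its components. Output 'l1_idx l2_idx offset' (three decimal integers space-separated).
vaddr = 345 = 0b101011001
  top 3 bits -> l1_idx = 5
  next 2 bits -> l2_idx = 1
  bottom 4 bits -> offset = 9

Answer: 5 1 9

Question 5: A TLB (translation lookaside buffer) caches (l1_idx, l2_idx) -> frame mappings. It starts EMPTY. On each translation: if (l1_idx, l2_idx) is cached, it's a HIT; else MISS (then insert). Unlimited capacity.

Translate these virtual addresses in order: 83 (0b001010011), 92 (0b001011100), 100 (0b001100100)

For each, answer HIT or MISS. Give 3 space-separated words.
Answer: MISS HIT MISS

Derivation:
vaddr=83: (1,1) not in TLB -> MISS, insert
vaddr=92: (1,1) in TLB -> HIT
vaddr=100: (1,2) not in TLB -> MISS, insert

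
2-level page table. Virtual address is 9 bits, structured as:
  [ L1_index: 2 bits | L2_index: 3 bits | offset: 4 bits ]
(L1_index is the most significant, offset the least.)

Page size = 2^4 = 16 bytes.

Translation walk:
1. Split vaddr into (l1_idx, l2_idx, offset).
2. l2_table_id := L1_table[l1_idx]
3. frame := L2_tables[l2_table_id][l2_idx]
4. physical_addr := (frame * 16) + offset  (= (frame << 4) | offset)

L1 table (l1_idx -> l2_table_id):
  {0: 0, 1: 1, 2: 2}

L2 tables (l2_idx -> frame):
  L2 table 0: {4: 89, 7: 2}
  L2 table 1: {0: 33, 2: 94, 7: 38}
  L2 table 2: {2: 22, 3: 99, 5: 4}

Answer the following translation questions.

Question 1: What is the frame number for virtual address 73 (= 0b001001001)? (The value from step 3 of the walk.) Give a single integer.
vaddr = 73: l1_idx=0, l2_idx=4
L1[0] = 0; L2[0][4] = 89

Answer: 89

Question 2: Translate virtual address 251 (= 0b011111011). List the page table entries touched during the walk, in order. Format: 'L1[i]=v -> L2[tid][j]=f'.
Answer: L1[1]=1 -> L2[1][7]=38

Derivation:
vaddr = 251 = 0b011111011
Split: l1_idx=1, l2_idx=7, offset=11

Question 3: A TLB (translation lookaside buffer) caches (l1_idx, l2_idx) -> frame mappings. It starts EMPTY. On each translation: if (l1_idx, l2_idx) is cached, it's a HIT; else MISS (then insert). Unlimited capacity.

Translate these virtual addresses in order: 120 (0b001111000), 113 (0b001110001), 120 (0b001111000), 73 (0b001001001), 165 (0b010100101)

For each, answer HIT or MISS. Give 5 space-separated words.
vaddr=120: (0,7) not in TLB -> MISS, insert
vaddr=113: (0,7) in TLB -> HIT
vaddr=120: (0,7) in TLB -> HIT
vaddr=73: (0,4) not in TLB -> MISS, insert
vaddr=165: (1,2) not in TLB -> MISS, insert

Answer: MISS HIT HIT MISS MISS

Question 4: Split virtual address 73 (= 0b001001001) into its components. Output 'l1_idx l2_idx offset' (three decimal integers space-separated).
vaddr = 73 = 0b001001001
  top 2 bits -> l1_idx = 0
  next 3 bits -> l2_idx = 4
  bottom 4 bits -> offset = 9

Answer: 0 4 9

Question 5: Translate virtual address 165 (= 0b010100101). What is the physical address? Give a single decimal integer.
Answer: 1509

Derivation:
vaddr = 165 = 0b010100101
Split: l1_idx=1, l2_idx=2, offset=5
L1[1] = 1
L2[1][2] = 94
paddr = 94 * 16 + 5 = 1509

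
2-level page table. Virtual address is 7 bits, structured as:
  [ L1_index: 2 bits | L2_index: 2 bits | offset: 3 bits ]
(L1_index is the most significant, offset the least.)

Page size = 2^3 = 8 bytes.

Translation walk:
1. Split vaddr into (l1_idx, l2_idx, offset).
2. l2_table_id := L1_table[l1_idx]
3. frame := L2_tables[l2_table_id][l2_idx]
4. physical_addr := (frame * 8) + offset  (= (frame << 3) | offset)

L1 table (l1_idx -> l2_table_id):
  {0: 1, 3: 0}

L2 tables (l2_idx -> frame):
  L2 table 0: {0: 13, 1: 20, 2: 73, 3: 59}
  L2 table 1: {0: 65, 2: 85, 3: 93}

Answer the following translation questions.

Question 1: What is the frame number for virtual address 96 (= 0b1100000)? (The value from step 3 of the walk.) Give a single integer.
Answer: 13

Derivation:
vaddr = 96: l1_idx=3, l2_idx=0
L1[3] = 0; L2[0][0] = 13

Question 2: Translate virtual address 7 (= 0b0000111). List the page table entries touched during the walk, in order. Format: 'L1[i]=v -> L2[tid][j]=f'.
Answer: L1[0]=1 -> L2[1][0]=65

Derivation:
vaddr = 7 = 0b0000111
Split: l1_idx=0, l2_idx=0, offset=7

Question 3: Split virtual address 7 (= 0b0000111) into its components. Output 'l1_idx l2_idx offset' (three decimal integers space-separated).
Answer: 0 0 7

Derivation:
vaddr = 7 = 0b0000111
  top 2 bits -> l1_idx = 0
  next 2 bits -> l2_idx = 0
  bottom 3 bits -> offset = 7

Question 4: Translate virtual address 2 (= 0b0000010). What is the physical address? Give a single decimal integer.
Answer: 522

Derivation:
vaddr = 2 = 0b0000010
Split: l1_idx=0, l2_idx=0, offset=2
L1[0] = 1
L2[1][0] = 65
paddr = 65 * 8 + 2 = 522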